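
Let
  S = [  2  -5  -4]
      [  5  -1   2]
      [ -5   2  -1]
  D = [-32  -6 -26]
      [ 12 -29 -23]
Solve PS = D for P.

Since S sits to the right of P, P = DS⁻¹.
det S = -1; the adjugate gives S⁻¹ = [[3, 13, 14], [5, 22, 24], [-5, -21, -23]].
P = DS⁻¹ = [[-32, -6, -26], [12, -29, -23]] · [[3, 13, 14], [5, 22, 24], [-5, -21, -23]] = [[4, -2, 6], [6, 1, 1]].

P = [[4, -2, 6], [6, 1, 1]]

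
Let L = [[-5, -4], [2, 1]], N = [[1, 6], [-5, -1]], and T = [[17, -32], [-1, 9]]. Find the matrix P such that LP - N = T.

LP = T + N = [[18, -26], [-6, 8]].
Since L multiplies P on the left, P = L⁻¹(T + N).
L has determinant 3; L⁻¹ = [[1/3, 4/3], [-2/3, -5/3]].
P = L⁻¹(T + N) = [[-2, 2], [-2, 4]].

P = [[-2, 2], [-2, 4]]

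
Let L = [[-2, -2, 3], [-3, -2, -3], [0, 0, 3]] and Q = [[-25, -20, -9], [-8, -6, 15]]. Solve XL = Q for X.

X = [[5, 5, -3], [1, 2, 6]]

L is on the right of X, so right-multiply by L⁻¹: X = QL⁻¹.
det L = -6; the adjugate gives L⁻¹ = [[1, -1, -2], [-3/2, 1, 5/2], [0, 0, 1/3]].
X = QL⁻¹ = [[-25, -20, -9], [-8, -6, 15]] · [[1, -1, -2], [-3/2, 1, 5/2], [0, 0, 1/3]] = [[5, 5, -3], [1, 2, 6]].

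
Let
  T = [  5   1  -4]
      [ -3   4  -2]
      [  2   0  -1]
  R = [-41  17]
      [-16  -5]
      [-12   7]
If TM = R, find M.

Since T multiplies M on the left, M = T⁻¹R.
det T = 5, so T⁻¹ = [[-4/5, 1/5, 14/5], [-7/5, 3/5, 22/5], [-8/5, 2/5, 23/5]].
M = T⁻¹R = [[-4/5, 1/5, 14/5], [-7/5, 3/5, 22/5], [-8/5, 2/5, 23/5]] · [[-41, 17], [-16, -5], [-12, 7]] = [[-4, 5], [-5, 4], [4, 3]].

M = [[-4, 5], [-5, 4], [4, 3]]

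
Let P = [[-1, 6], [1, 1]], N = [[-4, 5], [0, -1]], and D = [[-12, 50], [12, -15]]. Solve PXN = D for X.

X = P⁻¹DN⁻¹ (apply P⁻¹ on the left and N⁻¹ on the right).
det P = -7; the adjugate gives P⁻¹ = [[-1/7, 6/7], [1/7, 1/7]].
det N = 4; the adjugate gives N⁻¹ = [[-1/4, -5/4], [0, -1]].
P⁻¹D = [[12, -20], [0, 5]].
X = (P⁻¹D)N⁻¹ = [[-3, 5], [0, -5]].

X = [[-3, 5], [0, -5]]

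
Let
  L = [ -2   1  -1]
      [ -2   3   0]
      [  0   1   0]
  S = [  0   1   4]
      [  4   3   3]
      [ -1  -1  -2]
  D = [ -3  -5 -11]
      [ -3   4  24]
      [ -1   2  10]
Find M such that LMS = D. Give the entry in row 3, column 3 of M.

Isolating M: multiply by L⁻¹ from the left and S⁻¹ from the right, so M = L⁻¹DS⁻¹.
det L = 2; the adjugate gives L⁻¹ = [[0, -1/2, 3/2], [0, 0, 1], [-1, 1, -2]].
S has determinant 1; S⁻¹ = [[-3, -2, -9], [5, 4, 16], [-1, -1, -4]].
L⁻¹D = [[0, 1, 3], [-1, 2, 10], [2, 5, 15]].
M = (L⁻¹D)S⁻¹ = [[2, 1, 4], [3, 0, 1], [4, 1, 2]].

2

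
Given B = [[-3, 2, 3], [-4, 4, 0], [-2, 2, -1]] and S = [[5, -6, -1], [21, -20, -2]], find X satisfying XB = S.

X = [[1, -4, 4], [-1, -4, -1]]

B is on the right of X, so right-multiply by B⁻¹: X = SB⁻¹.
det B = 4, so B⁻¹ = [[-1, 2, -3], [-1, 9/4, -3], [0, 1/2, -1]].
X = SB⁻¹ = [[5, -6, -1], [21, -20, -2]] · [[-1, 2, -3], [-1, 9/4, -3], [0, 1/2, -1]] = [[1, -4, 4], [-1, -4, -1]].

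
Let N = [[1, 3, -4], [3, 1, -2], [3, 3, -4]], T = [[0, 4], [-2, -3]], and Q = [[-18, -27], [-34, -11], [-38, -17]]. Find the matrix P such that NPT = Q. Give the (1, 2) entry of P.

5

Isolating P: multiply by N⁻¹ from the left and T⁻¹ from the right, so P = N⁻¹QT⁻¹.
N has determinant -4; N⁻¹ = [[-1/2, 0, 1/2], [-3/2, -2, 5/2], [-3/2, -3/2, 2]].
T has determinant 8; T⁻¹ = [[-3/8, -1/2], [1/4, 0]].
N⁻¹Q = [[-10, 5], [0, 20], [2, 23]].
P = (N⁻¹Q)T⁻¹ = [[5, 5], [5, 0], [5, -1]].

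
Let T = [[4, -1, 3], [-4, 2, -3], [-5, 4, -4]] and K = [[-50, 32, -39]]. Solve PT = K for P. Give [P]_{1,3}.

6

Since T sits to the right of P, P = KT⁻¹.
det T = -1, so T⁻¹ = [[-4, -8, 3], [1, 1, 0], [6, 11, -4]].
P = KT⁻¹ = [[-50, 32, -39]] · [[-4, -8, 3], [1, 1, 0], [6, 11, -4]] = [[-2, 3, 6]].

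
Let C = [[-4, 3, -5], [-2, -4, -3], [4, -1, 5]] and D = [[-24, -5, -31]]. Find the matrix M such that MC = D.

Right-multiplying both sides by C⁻¹ gives M = DC⁻¹.
det C = -4; the adjugate gives C⁻¹ = [[23/4, 5/2, 29/4], [1/2, 0, 1/2], [-9/2, -2, -11/2]].
M = DC⁻¹ = [[-24, -5, -31]] · [[23/4, 5/2, 29/4], [1/2, 0, 1/2], [-9/2, -2, -11/2]] = [[-1, 2, -6]].

M = [[-1, 2, -6]]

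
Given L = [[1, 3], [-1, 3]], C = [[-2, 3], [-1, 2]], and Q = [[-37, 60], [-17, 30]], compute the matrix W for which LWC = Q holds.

W = [[5, 0], [3, 3]]

Isolating W: multiply by L⁻¹ from the left and C⁻¹ from the right, so W = L⁻¹QC⁻¹.
det L = 6; the adjugate gives L⁻¹ = [[1/2, -1/2], [1/6, 1/6]].
det C = -1; the adjugate gives C⁻¹ = [[-2, 3], [-1, 2]].
L⁻¹Q = [[-10, 15], [-9, 15]].
W = (L⁻¹Q)C⁻¹ = [[5, 0], [3, 3]].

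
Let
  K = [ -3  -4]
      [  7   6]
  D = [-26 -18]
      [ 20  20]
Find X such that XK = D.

K is on the right of X, so right-multiply by K⁻¹: X = DK⁻¹.
det K = 10, so K⁻¹ = [[3/5, 2/5], [-7/10, -3/10]].
X = DK⁻¹ = [[-26, -18], [20, 20]] · [[3/5, 2/5], [-7/10, -3/10]] = [[-3, -5], [-2, 2]].

X = [[-3, -5], [-2, 2]]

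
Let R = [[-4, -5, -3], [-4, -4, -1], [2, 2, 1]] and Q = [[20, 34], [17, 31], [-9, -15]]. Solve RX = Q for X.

R is on the left of X, so left-multiply by R⁻¹: X = R⁻¹Q.
det R = -2, so R⁻¹ = [[1, 1/2, 7/2], [-1, -1, -4], [0, 1, 2]].
X = R⁻¹Q = [[1, 1/2, 7/2], [-1, -1, -4], [0, 1, 2]] · [[20, 34], [17, 31], [-9, -15]] = [[-3, -3], [-1, -5], [-1, 1]].

X = [[-3, -3], [-1, -5], [-1, 1]]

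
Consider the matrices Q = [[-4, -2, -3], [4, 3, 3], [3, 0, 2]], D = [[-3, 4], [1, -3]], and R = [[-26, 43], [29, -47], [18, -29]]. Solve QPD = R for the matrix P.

Isolating P: multiply by Q⁻¹ from the left and D⁻¹ from the right, so P = Q⁻¹RD⁻¹.
det Q = 1, so Q⁻¹ = [[6, 4, 3], [1, 1, 0], [-9, -6, -4]].
det D = 5, so D⁻¹ = [[-3/5, -4/5], [-1/5, -3/5]].
Q⁻¹R = [[14, -17], [3, -4], [-12, 11]].
P = (Q⁻¹R)D⁻¹ = [[-5, -1], [-1, 0], [5, 3]].

P = [[-5, -1], [-1, 0], [5, 3]]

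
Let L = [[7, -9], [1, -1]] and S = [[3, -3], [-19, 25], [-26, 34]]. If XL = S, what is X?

L is on the right of X, so right-multiply by L⁻¹: X = SL⁻¹.
L has determinant 2; L⁻¹ = [[-1/2, 9/2], [-1/2, 7/2]].
X = SL⁻¹ = [[3, -3], [-19, 25], [-26, 34]] · [[-1/2, 9/2], [-1/2, 7/2]] = [[0, 3], [-3, 2], [-4, 2]].

X = [[0, 3], [-3, 2], [-4, 2]]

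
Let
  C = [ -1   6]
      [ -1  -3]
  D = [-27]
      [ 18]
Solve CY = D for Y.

C is on the left of Y, so left-multiply by C⁻¹: Y = C⁻¹D.
det C = 9, so C⁻¹ = [[-1/3, -2/3], [1/9, -1/9]].
Y = C⁻¹D = [[-1/3, -2/3], [1/9, -1/9]] · [[-27], [18]] = [[-3], [-5]].

Y = [[-3], [-5]]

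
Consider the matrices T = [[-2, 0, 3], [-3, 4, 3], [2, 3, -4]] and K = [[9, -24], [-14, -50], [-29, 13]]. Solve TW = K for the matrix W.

Since T multiplies W on the left, W = T⁻¹K.
det T = -1; the adjugate gives T⁻¹ = [[25, -9, 12], [6, -2, 3], [17, -6, 8]].
W = T⁻¹K = [[25, -9, 12], [6, -2, 3], [17, -6, 8]] · [[9, -24], [-14, -50], [-29, 13]] = [[3, 6], [-5, -5], [5, -4]].

W = [[3, 6], [-5, -5], [5, -4]]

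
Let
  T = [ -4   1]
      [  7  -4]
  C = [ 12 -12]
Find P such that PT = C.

P = [[4, 4]]

Right-multiplying both sides by T⁻¹ gives P = CT⁻¹.
det T = 9; the adjugate gives T⁻¹ = [[-4/9, -1/9], [-7/9, -4/9]].
P = CT⁻¹ = [[12, -12]] · [[-4/9, -1/9], [-7/9, -4/9]] = [[4, 4]].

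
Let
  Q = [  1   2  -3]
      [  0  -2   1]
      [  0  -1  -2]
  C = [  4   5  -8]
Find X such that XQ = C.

Right-multiplying both sides by Q⁻¹ gives X = CQ⁻¹.
Q has determinant 5; Q⁻¹ = [[1, 7/5, -4/5], [0, -2/5, -1/5], [0, 1/5, -2/5]].
X = CQ⁻¹ = [[4, 5, -8]] · [[1, 7/5, -4/5], [0, -2/5, -1/5], [0, 1/5, -2/5]] = [[4, 2, -1]].

X = [[4, 2, -1]]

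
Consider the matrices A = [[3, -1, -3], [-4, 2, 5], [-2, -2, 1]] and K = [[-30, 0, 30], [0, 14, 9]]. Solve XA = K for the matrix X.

Right-multiplying both sides by A⁻¹ gives X = KA⁻¹.
det A = 6; the adjugate gives A⁻¹ = [[2, 7/6, 1/6], [-1, -1/2, -1/2], [2, 4/3, 1/3]].
X = KA⁻¹ = [[-30, 0, 30], [0, 14, 9]] · [[2, 7/6, 1/6], [-1, -1/2, -1/2], [2, 4/3, 1/3]] = [[0, 5, 5], [4, 5, -4]].

X = [[0, 5, 5], [4, 5, -4]]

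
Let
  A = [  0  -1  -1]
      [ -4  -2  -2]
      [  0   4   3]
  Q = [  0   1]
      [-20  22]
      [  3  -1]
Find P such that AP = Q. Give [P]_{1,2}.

-5

Left-multiplying both sides by A⁻¹ gives P = A⁻¹Q.
det A = 4; the adjugate gives A⁻¹ = [[1/2, -1/4, 0], [3, 0, 1], [-4, 0, -1]].
P = A⁻¹Q = [[1/2, -1/4, 0], [3, 0, 1], [-4, 0, -1]] · [[0, 1], [-20, 22], [3, -1]] = [[5, -5], [3, 2], [-3, -3]].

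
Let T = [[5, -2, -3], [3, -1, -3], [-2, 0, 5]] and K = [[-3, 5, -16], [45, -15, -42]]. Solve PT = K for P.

T is on the right of P, so right-multiply by T⁻¹: P = KT⁻¹.
det T = -1; the adjugate gives T⁻¹ = [[5, -10, -3], [9, -19, -6], [2, -4, -1]].
P = KT⁻¹ = [[-3, 5, -16], [45, -15, -42]] · [[5, -10, -3], [9, -19, -6], [2, -4, -1]] = [[-2, -1, -5], [6, 3, -3]].

P = [[-2, -1, -5], [6, 3, -3]]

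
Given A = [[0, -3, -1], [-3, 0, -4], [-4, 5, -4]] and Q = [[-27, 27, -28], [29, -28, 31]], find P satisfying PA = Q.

A is on the right of P, so right-multiply by A⁻¹: P = QA⁻¹.
A has determinant 3; A⁻¹ = [[20/3, -17/3, 4], [4/3, -4/3, 1], [-5, 4, -3]].
P = QA⁻¹ = [[-27, 27, -28], [29, -28, 31]] · [[20/3, -17/3, 4], [4/3, -4/3, 1], [-5, 4, -3]] = [[-4, 5, 3], [1, -3, -5]].

P = [[-4, 5, 3], [1, -3, -5]]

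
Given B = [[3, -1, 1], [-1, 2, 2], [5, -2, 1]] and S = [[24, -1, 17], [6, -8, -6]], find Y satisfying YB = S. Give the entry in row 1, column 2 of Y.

5

B is on the right of Y, so right-multiply by B⁻¹: Y = SB⁻¹.
det B = -1, so B⁻¹ = [[-6, 1, 4], [-11, 2, 7], [8, -1, -5]].
Y = SB⁻¹ = [[24, -1, 17], [6, -8, -6]] · [[-6, 1, 4], [-11, 2, 7], [8, -1, -5]] = [[3, 5, 4], [4, -4, -2]].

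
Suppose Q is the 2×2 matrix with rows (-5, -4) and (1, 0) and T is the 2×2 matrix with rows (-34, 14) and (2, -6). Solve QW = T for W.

Q is on the left of W, so left-multiply by Q⁻¹: W = Q⁻¹T.
det Q = 4; the adjugate gives Q⁻¹ = [[0, 1], [-1/4, -5/4]].
W = Q⁻¹T = [[0, 1], [-1/4, -5/4]] · [[-34, 14], [2, -6]] = [[2, -6], [6, 4]].

W = [[2, -6], [6, 4]]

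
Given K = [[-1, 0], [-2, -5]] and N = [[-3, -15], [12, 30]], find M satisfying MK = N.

M = [[-3, 3], [0, -6]]

Right-multiplying both sides by K⁻¹ gives M = NK⁻¹.
det K = 5; the adjugate gives K⁻¹ = [[-1, 0], [2/5, -1/5]].
M = NK⁻¹ = [[-3, -15], [12, 30]] · [[-1, 0], [2/5, -1/5]] = [[-3, 3], [0, -6]].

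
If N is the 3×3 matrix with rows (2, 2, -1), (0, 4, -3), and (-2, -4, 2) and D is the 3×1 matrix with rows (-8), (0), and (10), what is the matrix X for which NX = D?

Since N multiplies X on the left, X = N⁻¹D.
det N = -4, so N⁻¹ = [[1, 0, 1/2], [-3/2, -1/2, -3/2], [-2, -1, -2]].
X = N⁻¹D = [[1, 0, 1/2], [-3/2, -1/2, -3/2], [-2, -1, -2]] · [[-8], [0], [10]] = [[-3], [-3], [-4]].

X = [[-3], [-3], [-4]]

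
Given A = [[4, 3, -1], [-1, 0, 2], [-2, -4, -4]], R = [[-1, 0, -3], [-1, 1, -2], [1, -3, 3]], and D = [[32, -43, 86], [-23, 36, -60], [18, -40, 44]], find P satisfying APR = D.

P = A⁻¹DR⁻¹ (apply A⁻¹ on the left and R⁻¹ on the right).
A has determinant 4; A⁻¹ = [[2, 4, 3/2], [-2, -9/2, -7/4], [1, 5/2, 3/4]].
det R = -3, so R⁻¹ = [[1, -3, -1], [-1/3, 0, -1/3], [-2/3, 1, 1/3]].
A⁻¹D = [[-1, -2, -2], [8, -6, 21], [-12, 17, -31]].
P = (A⁻¹D)R⁻¹ = [[1, 1, 1], [-4, -3, 1], [3, 5, -4]].

P = [[1, 1, 1], [-4, -3, 1], [3, 5, -4]]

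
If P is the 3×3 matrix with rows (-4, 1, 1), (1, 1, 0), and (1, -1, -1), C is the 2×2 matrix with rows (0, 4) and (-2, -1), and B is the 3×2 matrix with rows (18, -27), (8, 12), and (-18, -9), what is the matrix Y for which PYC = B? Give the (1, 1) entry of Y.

3

Isolating Y: multiply by P⁻¹ from the left and C⁻¹ from the right, so Y = P⁻¹BC⁻¹.
det P = 3, so P⁻¹ = [[-1/3, 0, -1/3], [1/3, 1, 1/3], [-2/3, -1, -5/3]].
det C = 8, so C⁻¹ = [[-1/8, -1/2], [1/4, 0]].
P⁻¹B = [[0, 12], [8, 0], [10, 21]].
Y = (P⁻¹B)C⁻¹ = [[3, 0], [-1, -4], [4, -5]].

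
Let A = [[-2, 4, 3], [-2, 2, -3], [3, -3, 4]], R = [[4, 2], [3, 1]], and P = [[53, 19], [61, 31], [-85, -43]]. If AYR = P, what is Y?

Y = [[3, 4], [5, 5], [-4, 1]]

Y = A⁻¹PR⁻¹ (apply A⁻¹ on the left and R⁻¹ on the right).
A has determinant -2; A⁻¹ = [[1/2, 25/2, 9], [1/2, 17/2, 6], [0, -3, -2]].
R has determinant -2; R⁻¹ = [[-1/2, 1], [3/2, -2]].
A⁻¹P = [[24, 10], [35, 15], [-13, -7]].
Y = (A⁻¹P)R⁻¹ = [[3, 4], [5, 5], [-4, 1]].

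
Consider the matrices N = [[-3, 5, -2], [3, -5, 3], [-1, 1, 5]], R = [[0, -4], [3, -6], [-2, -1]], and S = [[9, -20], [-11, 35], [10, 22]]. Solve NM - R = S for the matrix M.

M = [[-2, 3], [1, -1], [1, 5]]

NM = S + R = [[9, -24], [-8, 29], [8, 21]].
Left-multiplying both sides by N⁻¹ gives M = N⁻¹(S + R).
det N = -2; the adjugate gives N⁻¹ = [[14, 27/2, -5/2], [9, 17/2, -3/2], [1, 1, 0]].
M = N⁻¹(S + R) = [[-2, 3], [1, -1], [1, 5]].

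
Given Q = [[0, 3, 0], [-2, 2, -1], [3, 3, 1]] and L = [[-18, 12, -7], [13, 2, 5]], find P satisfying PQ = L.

P = [[6, 3, -4], [-1, -2, 3]]

Since Q sits to the right of P, P = LQ⁻¹.
Q has determinant -3; Q⁻¹ = [[-5/3, 1, 1], [1/3, 0, 0], [4, -3, -2]].
P = LQ⁻¹ = [[-18, 12, -7], [13, 2, 5]] · [[-5/3, 1, 1], [1/3, 0, 0], [4, -3, -2]] = [[6, 3, -4], [-1, -2, 3]].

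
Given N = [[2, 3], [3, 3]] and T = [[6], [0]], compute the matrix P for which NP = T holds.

Left-multiplying both sides by N⁻¹ gives P = N⁻¹T.
N has determinant -3; N⁻¹ = [[-1, 1], [1, -2/3]].
P = N⁻¹T = [[-1, 1], [1, -2/3]] · [[6], [0]] = [[-6], [6]].

P = [[-6], [6]]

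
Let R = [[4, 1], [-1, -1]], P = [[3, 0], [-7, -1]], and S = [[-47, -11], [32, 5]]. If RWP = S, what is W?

W = [[3, 2], [-2, 3]]

Left-multiply by R⁻¹ and right-multiply by P⁻¹: W = R⁻¹SP⁻¹.
R has determinant -3; R⁻¹ = [[1/3, 1/3], [-1/3, -4/3]].
det P = -3, so P⁻¹ = [[1/3, 0], [-7/3, -1]].
R⁻¹S = [[-5, -2], [-27, -3]].
W = (R⁻¹S)P⁻¹ = [[3, 2], [-2, 3]].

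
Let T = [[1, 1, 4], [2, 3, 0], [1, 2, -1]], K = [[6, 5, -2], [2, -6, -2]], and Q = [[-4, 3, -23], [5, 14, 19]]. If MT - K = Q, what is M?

MT = Q + K = [[2, 8, -25], [7, 8, 17]].
Right-multiplying both sides by T⁻¹ gives M = (Q + K)T⁻¹.
det T = 3; the adjugate gives T⁻¹ = [[-1, 3, -4], [2/3, -5/3, 8/3], [1/3, -1/3, 1/3]].
M = (Q + K)T⁻¹ = [[-5, 1, 5], [4, 2, -1]].

M = [[-5, 1, 5], [4, 2, -1]]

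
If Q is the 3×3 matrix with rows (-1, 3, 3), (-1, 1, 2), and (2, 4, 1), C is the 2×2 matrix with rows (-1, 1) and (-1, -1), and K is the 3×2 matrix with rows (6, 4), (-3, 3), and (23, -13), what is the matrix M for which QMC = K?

Isolating M: multiply by Q⁻¹ from the left and C⁻¹ from the right, so M = Q⁻¹KC⁻¹.
det Q = 4; the adjugate gives Q⁻¹ = [[-7/4, 9/4, 3/4], [5/4, -7/4, -1/4], [-3/2, 5/2, 1/2]].
C has determinant 2; C⁻¹ = [[-1/2, -1/2], [1/2, -1/2]].
Q⁻¹K = [[0, -10], [7, 3], [-5, -5]].
M = (Q⁻¹K)C⁻¹ = [[-5, 5], [-2, -5], [0, 5]].

M = [[-5, 5], [-2, -5], [0, 5]]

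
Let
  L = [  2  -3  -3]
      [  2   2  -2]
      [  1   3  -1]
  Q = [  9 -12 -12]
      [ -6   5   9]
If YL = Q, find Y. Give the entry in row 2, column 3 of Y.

Right-multiplying both sides by L⁻¹ gives Y = QL⁻¹.
det L = -4; the adjugate gives L⁻¹ = [[-1, 3, -3], [0, -1/4, 1/2], [-1, 9/4, -5/2]].
Y = QL⁻¹ = [[9, -12, -12], [-6, 5, 9]] · [[-1, 3, -3], [0, -1/4, 1/2], [-1, 9/4, -5/2]] = [[3, 3, -3], [-3, 1, -2]].

-2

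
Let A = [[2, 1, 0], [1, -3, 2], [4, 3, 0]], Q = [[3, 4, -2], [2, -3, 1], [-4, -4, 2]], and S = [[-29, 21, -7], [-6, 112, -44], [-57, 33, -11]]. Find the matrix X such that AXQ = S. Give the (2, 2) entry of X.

X = A⁻¹SQ⁻¹ (apply A⁻¹ on the left and Q⁻¹ on the right).
det A = -4, so A⁻¹ = [[3/2, 0, -1/2], [-2, 0, 1], [-15/4, 1/2, 7/4]].
det Q = 2, so Q⁻¹ = [[-1, 0, -1], [-4, -1, -7/2], [-10, -2, -17/2]].
A⁻¹S = [[-15, 15, -5], [1, -9, 3], [6, 35, -15]].
X = (A⁻¹S)Q⁻¹ = [[5, -5, 5], [5, 3, 5], [4, -5, -1]].

3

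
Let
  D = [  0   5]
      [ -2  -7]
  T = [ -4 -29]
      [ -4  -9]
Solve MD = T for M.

M = [[-3, 2], [1, 2]]

Since D sits to the right of M, M = TD⁻¹.
det D = 10, so D⁻¹ = [[-7/10, -1/2], [1/5, 0]].
M = TD⁻¹ = [[-4, -29], [-4, -9]] · [[-7/10, -1/2], [1/5, 0]] = [[-3, 2], [1, 2]].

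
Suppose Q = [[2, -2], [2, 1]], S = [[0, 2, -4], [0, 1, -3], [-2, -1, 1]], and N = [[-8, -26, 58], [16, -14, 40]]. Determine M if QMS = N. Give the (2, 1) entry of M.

Isolating M: multiply by Q⁻¹ from the left and S⁻¹ from the right, so M = Q⁻¹NS⁻¹.
det Q = 6, so Q⁻¹ = [[1/6, 1/3], [-1/3, 1/3]].
det S = 4; the adjugate gives S⁻¹ = [[-1/2, 1/2, -1/2], [3/2, -2, 0], [1/2, -1, 0]].
Q⁻¹N = [[4, -9, 23], [8, 4, -6]].
M = (Q⁻¹N)S⁻¹ = [[-4, -3, -2], [-1, 2, -4]].

-1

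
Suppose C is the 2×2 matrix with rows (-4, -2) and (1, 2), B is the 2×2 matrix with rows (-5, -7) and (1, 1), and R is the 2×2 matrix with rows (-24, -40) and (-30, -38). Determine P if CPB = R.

Isolating P: multiply by C⁻¹ from the left and B⁻¹ from the right, so P = C⁻¹RB⁻¹.
det C = -6, so C⁻¹ = [[-1/3, -1/3], [1/6, 2/3]].
det B = 2, so B⁻¹ = [[1/2, 7/2], [-1/2, -5/2]].
C⁻¹R = [[18, 26], [-24, -32]].
P = (C⁻¹R)B⁻¹ = [[-4, -2], [4, -4]].

P = [[-4, -2], [4, -4]]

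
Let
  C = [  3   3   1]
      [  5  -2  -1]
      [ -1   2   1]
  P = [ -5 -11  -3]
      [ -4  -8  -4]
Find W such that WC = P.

Since C sits to the right of W, W = PC⁻¹.
det C = -4; the adjugate gives C⁻¹ = [[0, 1/4, 1/4], [1, -1, -2], [-2, 9/4, 21/4]].
W = PC⁻¹ = [[-5, -11, -3], [-4, -8, -4]] · [[0, 1/4, 1/4], [1, -1, -2], [-2, 9/4, 21/4]] = [[-5, 3, 5], [0, -2, -6]].

W = [[-5, 3, 5], [0, -2, -6]]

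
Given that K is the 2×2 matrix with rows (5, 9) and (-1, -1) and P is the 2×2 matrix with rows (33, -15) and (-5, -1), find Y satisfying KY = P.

Left-multiplying both sides by K⁻¹ gives Y = K⁻¹P.
K has determinant 4; K⁻¹ = [[-1/4, -9/4], [1/4, 5/4]].
Y = K⁻¹P = [[-1/4, -9/4], [1/4, 5/4]] · [[33, -15], [-5, -1]] = [[3, 6], [2, -5]].

Y = [[3, 6], [2, -5]]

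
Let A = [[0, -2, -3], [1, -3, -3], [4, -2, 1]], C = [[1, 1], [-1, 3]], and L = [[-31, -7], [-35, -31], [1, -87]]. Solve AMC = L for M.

M = [[-4, -5], [5, 0], [5, -2]]

Isolating M: multiply by A⁻¹ from the left and C⁻¹ from the right, so M = A⁻¹LC⁻¹.
A has determinant -4; A⁻¹ = [[9/4, -2, 3/4], [13/4, -3, 3/4], [-5/2, 2, -1/2]].
det C = 4; the adjugate gives C⁻¹ = [[3/4, -1/4], [1/4, 1/4]].
A⁻¹L = [[1, -19], [5, 5], [7, -1]].
M = (A⁻¹L)C⁻¹ = [[-4, -5], [5, 0], [5, -2]].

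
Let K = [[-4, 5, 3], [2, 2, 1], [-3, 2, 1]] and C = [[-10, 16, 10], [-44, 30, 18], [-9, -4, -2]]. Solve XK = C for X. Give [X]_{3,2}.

-3

K is on the right of X, so right-multiply by K⁻¹: X = CK⁻¹.
det K = 5; the adjugate gives K⁻¹ = [[0, 1/5, -1/5], [-1, 1, 2], [2, -7/5, -18/5]].
X = CK⁻¹ = [[-10, 16, 10], [-44, 30, 18], [-9, -4, -2]] · [[0, 1/5, -1/5], [-1, 1, 2], [2, -7/5, -18/5]] = [[4, 0, -2], [6, -4, 4], [0, -3, 1]].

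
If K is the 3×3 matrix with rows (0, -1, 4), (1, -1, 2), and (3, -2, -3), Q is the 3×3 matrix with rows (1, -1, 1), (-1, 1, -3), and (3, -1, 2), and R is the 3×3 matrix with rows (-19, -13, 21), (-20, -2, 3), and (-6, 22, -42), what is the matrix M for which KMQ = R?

M = [[-2, -2, -5], [-1, -4, -4], [4, -4, -5]]

M = K⁻¹RQ⁻¹ (apply K⁻¹ on the left and Q⁻¹ on the right).
det K = -5; the adjugate gives K⁻¹ = [[-7/5, 11/5, -2/5], [-9/5, 12/5, -4/5], [-1/5, 3/5, -1/5]].
Q has determinant 4; Q⁻¹ = [[-1/4, 1/4, 1/2], [-7/4, -1/4, 1/2], [-1/2, -1/2, 0]].
K⁻¹R = [[-15, 5, -6], [-9, 1, 3], [-7, -3, 6]].
M = (K⁻¹R)Q⁻¹ = [[-2, -2, -5], [-1, -4, -4], [4, -4, -5]].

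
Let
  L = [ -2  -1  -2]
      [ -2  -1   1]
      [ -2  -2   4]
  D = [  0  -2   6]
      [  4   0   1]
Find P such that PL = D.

P = [[0, -2, 2], [1, -5, 2]]

Since L sits to the right of P, P = DL⁻¹.
det L = -6; the adjugate gives L⁻¹ = [[1/3, -4/3, 1/2], [-1, 2, -1], [-1/3, 1/3, 0]].
P = DL⁻¹ = [[0, -2, 6], [4, 0, 1]] · [[1/3, -4/3, 1/2], [-1, 2, -1], [-1/3, 1/3, 0]] = [[0, -2, 2], [1, -5, 2]].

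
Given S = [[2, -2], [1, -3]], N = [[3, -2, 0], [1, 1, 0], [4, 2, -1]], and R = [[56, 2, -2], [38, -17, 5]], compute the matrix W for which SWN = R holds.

W = [[1, 4, 4], [-4, -5, 3]]

Isolating W: multiply by S⁻¹ from the left and N⁻¹ from the right, so W = S⁻¹RN⁻¹.
det S = -4, so S⁻¹ = [[3/4, -1/2], [1/4, -1/2]].
N has determinant -5; N⁻¹ = [[1/5, 2/5, 0], [-1/5, 3/5, 0], [2/5, 14/5, -1]].
S⁻¹R = [[23, 10, -4], [-5, 9, -3]].
W = (S⁻¹R)N⁻¹ = [[1, 4, 4], [-4, -5, 3]].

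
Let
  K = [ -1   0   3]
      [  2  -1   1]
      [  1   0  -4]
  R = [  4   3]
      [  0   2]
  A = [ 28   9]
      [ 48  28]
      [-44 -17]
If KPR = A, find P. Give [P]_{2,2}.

2

Left-multiply by K⁻¹ and right-multiply by R⁻¹: P = K⁻¹AR⁻¹.
det K = -1, so K⁻¹ = [[-4, 0, -3], [-9, -1, -7], [-1, 0, -1]].
det R = 8; the adjugate gives R⁻¹ = [[1/4, -3/8], [0, 1/2]].
K⁻¹A = [[20, 15], [8, 10], [16, 8]].
P = (K⁻¹A)R⁻¹ = [[5, 0], [2, 2], [4, -2]].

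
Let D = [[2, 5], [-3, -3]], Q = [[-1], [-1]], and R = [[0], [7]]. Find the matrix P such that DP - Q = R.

DP = R + Q = [[-1], [6]].
D is on the left of P, so left-multiply by D⁻¹: P = D⁻¹(R + Q).
det D = 9, so D⁻¹ = [[-1/3, -5/9], [1/3, 2/9]].
P = D⁻¹(R + Q) = [[-3], [1]].

P = [[-3], [1]]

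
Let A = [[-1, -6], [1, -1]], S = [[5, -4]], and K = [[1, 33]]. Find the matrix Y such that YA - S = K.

Y = [[-5, 1]]

YA = K + S = [[6, 29]].
Since A sits to the right of Y, Y = (K + S)A⁻¹.
A has determinant 7; A⁻¹ = [[-1/7, 6/7], [-1/7, -1/7]].
Y = (K + S)A⁻¹ = [[-5, 1]].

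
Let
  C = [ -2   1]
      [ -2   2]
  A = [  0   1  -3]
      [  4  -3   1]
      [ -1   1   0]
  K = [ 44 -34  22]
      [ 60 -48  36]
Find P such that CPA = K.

P = [[0, -4, -2], [-3, 5, 4]]

P = C⁻¹KA⁻¹ (apply C⁻¹ on the left and A⁻¹ on the right).
C has determinant -2; C⁻¹ = [[-1, 1/2], [-1, 1]].
A has determinant -4; A⁻¹ = [[1/4, 3/4, 2], [1/4, 3/4, 3], [-1/4, 1/4, 1]].
C⁻¹K = [[-14, 10, -4], [16, -14, 14]].
P = (C⁻¹K)A⁻¹ = [[0, -4, -2], [-3, 5, 4]].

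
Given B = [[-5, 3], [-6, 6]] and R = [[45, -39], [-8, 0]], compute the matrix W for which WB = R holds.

W = [[-3, -5], [4, -2]]

Right-multiplying both sides by B⁻¹ gives W = RB⁻¹.
B has determinant -12; B⁻¹ = [[-1/2, 1/4], [-1/2, 5/12]].
W = RB⁻¹ = [[45, -39], [-8, 0]] · [[-1/2, 1/4], [-1/2, 5/12]] = [[-3, -5], [4, -2]].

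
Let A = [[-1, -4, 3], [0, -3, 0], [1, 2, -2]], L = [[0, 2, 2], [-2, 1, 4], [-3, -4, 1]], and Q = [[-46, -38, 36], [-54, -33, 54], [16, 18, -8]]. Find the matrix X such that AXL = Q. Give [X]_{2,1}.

Left-multiply by A⁻¹ and right-multiply by L⁻¹: X = A⁻¹QL⁻¹.
det A = 3; the adjugate gives A⁻¹ = [[2, -2/3, 3], [0, -1/3, 0], [1, -2/3, 1]].
det L = 2, so L⁻¹ = [[17/2, -5, 3], [-5, 3, -2], [11/2, -3, 2]].
A⁻¹Q = [[-8, 0, 12], [18, 11, -18], [6, 2, -8]].
X = (A⁻¹Q)L⁻¹ = [[-2, 4, 0], [-1, -3, -4], [-3, 0, -2]].

-1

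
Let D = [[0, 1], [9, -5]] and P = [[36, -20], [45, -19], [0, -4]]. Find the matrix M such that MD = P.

M = [[0, 4], [6, 5], [-4, 0]]

Since D sits to the right of M, M = PD⁻¹.
D has determinant -9; D⁻¹ = [[5/9, 1/9], [1, 0]].
M = PD⁻¹ = [[36, -20], [45, -19], [0, -4]] · [[5/9, 1/9], [1, 0]] = [[0, 4], [6, 5], [-4, 0]].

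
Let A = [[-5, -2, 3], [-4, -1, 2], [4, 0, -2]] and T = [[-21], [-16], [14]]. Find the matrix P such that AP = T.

A is on the left of P, so left-multiply by A⁻¹: P = A⁻¹T.
A has determinant 2; A⁻¹ = [[1, -2, -1/2], [0, -1, -1], [2, -4, -3/2]].
P = A⁻¹T = [[1, -2, -1/2], [0, -1, -1], [2, -4, -3/2]] · [[-21], [-16], [14]] = [[4], [2], [1]].

P = [[4], [2], [1]]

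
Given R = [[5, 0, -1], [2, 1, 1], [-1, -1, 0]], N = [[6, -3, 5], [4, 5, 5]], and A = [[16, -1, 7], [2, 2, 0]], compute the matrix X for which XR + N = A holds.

XR = A − N = [[10, 2, 2], [-2, -3, -5]].
Right-multiplying both sides by R⁻¹ gives X = (A − N)R⁻¹.
det R = 6; the adjugate gives R⁻¹ = [[1/6, 1/6, 1/6], [-1/6, -1/6, -7/6], [-1/6, 5/6, 5/6]].
X = (A − N)R⁻¹ = [[1, 3, 1], [1, -4, -1]].

X = [[1, 3, 1], [1, -4, -1]]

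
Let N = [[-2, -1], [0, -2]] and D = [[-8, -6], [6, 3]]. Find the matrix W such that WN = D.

Right-multiplying both sides by N⁻¹ gives W = DN⁻¹.
det N = 4; the adjugate gives N⁻¹ = [[-1/2, 1/4], [0, -1/2]].
W = DN⁻¹ = [[-8, -6], [6, 3]] · [[-1/2, 1/4], [0, -1/2]] = [[4, 1], [-3, 0]].

W = [[4, 1], [-3, 0]]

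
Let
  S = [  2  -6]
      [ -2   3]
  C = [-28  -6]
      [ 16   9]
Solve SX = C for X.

X = [[-2, -6], [4, -1]]

Since S multiplies X on the left, X = S⁻¹C.
det S = -6, so S⁻¹ = [[-1/2, -1], [-1/3, -1/3]].
X = S⁻¹C = [[-1/2, -1], [-1/3, -1/3]] · [[-28, -6], [16, 9]] = [[-2, -6], [4, -1]].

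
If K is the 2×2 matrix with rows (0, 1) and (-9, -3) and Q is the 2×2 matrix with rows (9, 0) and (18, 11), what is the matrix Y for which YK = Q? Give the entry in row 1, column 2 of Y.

-1

Since K sits to the right of Y, Y = QK⁻¹.
det K = 9, so K⁻¹ = [[-1/3, -1/9], [1, 0]].
Y = QK⁻¹ = [[9, 0], [18, 11]] · [[-1/3, -1/9], [1, 0]] = [[-3, -1], [5, -2]].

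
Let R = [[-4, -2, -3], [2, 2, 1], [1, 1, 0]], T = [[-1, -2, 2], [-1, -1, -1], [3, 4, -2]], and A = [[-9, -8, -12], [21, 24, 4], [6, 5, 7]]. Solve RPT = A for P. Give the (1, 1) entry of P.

Isolating P: multiply by R⁻¹ from the left and T⁻¹ from the right, so P = R⁻¹AT⁻¹.
det R = 2, so R⁻¹ = [[-1/2, -3/2, 2], [1/2, 3/2, -1], [0, 1, -2]].
T has determinant 2; T⁻¹ = [[3, 2, 2], [-5/2, -2, -3/2], [-1/2, -1, -1/2]].
R⁻¹A = [[-15, -22, 14], [21, 27, -7], [9, 14, -10]].
P = (R⁻¹A)T⁻¹ = [[3, 0, -4], [-1, -5, 5], [-3, 0, 2]].

3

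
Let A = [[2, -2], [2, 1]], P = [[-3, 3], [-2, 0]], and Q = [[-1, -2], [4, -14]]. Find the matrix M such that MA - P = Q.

MA = Q + P = [[-4, 1], [2, -14]].
Right-multiplying both sides by A⁻¹ gives M = (Q + P)A⁻¹.
det A = 6; the adjugate gives A⁻¹ = [[1/6, 1/3], [-1/3, 1/3]].
M = (Q + P)A⁻¹ = [[-1, -1], [5, -4]].

M = [[-1, -1], [5, -4]]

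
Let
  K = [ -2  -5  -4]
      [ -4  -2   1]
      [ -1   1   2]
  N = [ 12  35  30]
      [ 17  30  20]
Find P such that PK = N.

P = [[-5, -2, 6], [-5, -2, 1]]

Right-multiplying both sides by K⁻¹ gives P = NK⁻¹.
det K = -1; the adjugate gives K⁻¹ = [[5, -6, 13], [-7, 8, -18], [6, -7, 16]].
P = NK⁻¹ = [[12, 35, 30], [17, 30, 20]] · [[5, -6, 13], [-7, 8, -18], [6, -7, 16]] = [[-5, -2, 6], [-5, -2, 1]].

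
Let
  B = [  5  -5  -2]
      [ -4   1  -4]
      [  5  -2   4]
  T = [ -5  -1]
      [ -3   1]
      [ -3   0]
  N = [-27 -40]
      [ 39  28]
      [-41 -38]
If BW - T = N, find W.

BW = N + T = [[-32, -41], [36, 29], [-44, -38]].
Left-multiplying both sides by B⁻¹ gives W = B⁻¹(N + T).
det B = -6, so B⁻¹ = [[2/3, -4, -11/3], [2/3, -5, -14/3], [-1/2, 5/2, 5/2]].
W = B⁻¹(N + T) = [[-4, -4], [4, 5], [-4, -2]].

W = [[-4, -4], [4, 5], [-4, -2]]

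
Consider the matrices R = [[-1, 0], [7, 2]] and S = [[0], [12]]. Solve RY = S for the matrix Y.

R is on the left of Y, so left-multiply by R⁻¹: Y = R⁻¹S.
det R = -2; the adjugate gives R⁻¹ = [[-1, 0], [7/2, 1/2]].
Y = R⁻¹S = [[-1, 0], [7/2, 1/2]] · [[0], [12]] = [[0], [6]].

Y = [[0], [6]]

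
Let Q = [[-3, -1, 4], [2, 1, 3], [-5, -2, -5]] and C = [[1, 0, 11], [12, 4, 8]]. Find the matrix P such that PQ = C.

Since Q sits to the right of P, P = CQ⁻¹.
Q has determinant 6; Q⁻¹ = [[1/6, -13/6, -7/6], [-5/6, 35/6, 17/6], [1/6, -1/6, -1/6]].
P = CQ⁻¹ = [[1, 0, 11], [12, 4, 8]] · [[1/6, -13/6, -7/6], [-5/6, 35/6, 17/6], [1/6, -1/6, -1/6]] = [[2, -4, -3], [0, -4, -4]].

P = [[2, -4, -3], [0, -4, -4]]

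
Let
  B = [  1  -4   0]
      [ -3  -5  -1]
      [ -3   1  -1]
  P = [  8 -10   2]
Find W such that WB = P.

W = [[2, 0, -2]]

B is on the right of W, so right-multiply by B⁻¹: W = PB⁻¹.
B has determinant 6; B⁻¹ = [[1, -2/3, 2/3], [0, -1/6, 1/6], [-3, 11/6, -17/6]].
W = PB⁻¹ = [[8, -10, 2]] · [[1, -2/3, 2/3], [0, -1/6, 1/6], [-3, 11/6, -17/6]] = [[2, 0, -2]].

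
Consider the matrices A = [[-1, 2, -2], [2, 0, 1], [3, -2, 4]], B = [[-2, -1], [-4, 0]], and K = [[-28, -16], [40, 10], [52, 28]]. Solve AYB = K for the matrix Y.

Isolating Y: multiply by A⁻¹ from the left and B⁻¹ from the right, so Y = A⁻¹KB⁻¹.
A has determinant -4; A⁻¹ = [[-1/2, 1, -1/2], [5/4, -1/2, 3/4], [1, -1, 1]].
det B = -4; the adjugate gives B⁻¹ = [[0, -1/4], [-1, 1/2]].
A⁻¹K = [[28, 4], [-16, -4], [-16, 2]].
Y = (A⁻¹K)B⁻¹ = [[-4, -5], [4, 2], [-2, 5]].

Y = [[-4, -5], [4, 2], [-2, 5]]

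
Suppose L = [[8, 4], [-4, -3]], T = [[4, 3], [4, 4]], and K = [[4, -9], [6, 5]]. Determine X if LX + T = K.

LX = K − T = [[0, -12], [2, 1]].
Left-multiplying both sides by L⁻¹ gives X = L⁻¹(K − T).
L has determinant -8; L⁻¹ = [[3/8, 1/2], [-1/2, -1]].
X = L⁻¹(K − T) = [[1, -4], [-2, 5]].

X = [[1, -4], [-2, 5]]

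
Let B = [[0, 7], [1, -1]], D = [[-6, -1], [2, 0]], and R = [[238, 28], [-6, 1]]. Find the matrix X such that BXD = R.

X = [[-5, -1], [-4, 5]]

X = B⁻¹RD⁻¹ (apply B⁻¹ on the left and D⁻¹ on the right).
det B = -7; the adjugate gives B⁻¹ = [[1/7, 1], [1/7, 0]].
det D = 2; the adjugate gives D⁻¹ = [[0, 1/2], [-1, -3]].
B⁻¹R = [[28, 5], [34, 4]].
X = (B⁻¹R)D⁻¹ = [[-5, -1], [-4, 5]].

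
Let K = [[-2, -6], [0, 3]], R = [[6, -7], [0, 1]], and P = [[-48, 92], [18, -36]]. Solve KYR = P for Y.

Left-multiply by K⁻¹ and right-multiply by R⁻¹: Y = K⁻¹PR⁻¹.
det K = -6; the adjugate gives K⁻¹ = [[-1/2, -1], [0, 1/3]].
det R = 6, so R⁻¹ = [[1/6, 7/6], [0, 1]].
K⁻¹P = [[6, -10], [6, -12]].
Y = (K⁻¹P)R⁻¹ = [[1, -3], [1, -5]].

Y = [[1, -3], [1, -5]]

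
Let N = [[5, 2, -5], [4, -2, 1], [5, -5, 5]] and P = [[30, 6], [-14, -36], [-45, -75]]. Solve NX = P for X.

X = [[0, -6], [5, 3], [-4, -6]]

N is on the left of X, so left-multiply by N⁻¹: X = N⁻¹P.
det N = -5, so N⁻¹ = [[1, -3, 8/5], [3, -10, 5], [2, -7, 18/5]].
X = N⁻¹P = [[1, -3, 8/5], [3, -10, 5], [2, -7, 18/5]] · [[30, 6], [-14, -36], [-45, -75]] = [[0, -6], [5, 3], [-4, -6]].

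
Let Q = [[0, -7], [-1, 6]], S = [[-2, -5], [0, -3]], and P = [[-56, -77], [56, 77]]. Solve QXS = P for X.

X = [[4, -3], [-4, 3]]

Left-multiply by Q⁻¹ and right-multiply by S⁻¹: X = Q⁻¹PS⁻¹.
Q has determinant -7; Q⁻¹ = [[-6/7, -1], [-1/7, 0]].
det S = 6, so S⁻¹ = [[-1/2, 5/6], [0, -1/3]].
Q⁻¹P = [[-8, -11], [8, 11]].
X = (Q⁻¹P)S⁻¹ = [[4, -3], [-4, 3]].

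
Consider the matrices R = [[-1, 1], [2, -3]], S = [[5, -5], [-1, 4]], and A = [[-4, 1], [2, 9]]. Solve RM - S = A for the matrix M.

RM = A + S = [[1, -4], [1, 13]].
R is on the left of M, so left-multiply by R⁻¹: M = R⁻¹(A + S).
R has determinant 1; R⁻¹ = [[-3, -1], [-2, -1]].
M = R⁻¹(A + S) = [[-4, -1], [-3, -5]].

M = [[-4, -1], [-3, -5]]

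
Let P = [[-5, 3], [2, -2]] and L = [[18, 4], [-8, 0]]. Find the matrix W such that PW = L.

Left-multiplying both sides by P⁻¹ gives W = P⁻¹L.
P has determinant 4; P⁻¹ = [[-1/2, -3/4], [-1/2, -5/4]].
W = P⁻¹L = [[-1/2, -3/4], [-1/2, -5/4]] · [[18, 4], [-8, 0]] = [[-3, -2], [1, -2]].

W = [[-3, -2], [1, -2]]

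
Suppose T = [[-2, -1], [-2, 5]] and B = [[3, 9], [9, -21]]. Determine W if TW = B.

W = [[-2, -2], [1, -5]]

Left-multiplying both sides by T⁻¹ gives W = T⁻¹B.
T has determinant -12; T⁻¹ = [[-5/12, -1/12], [-1/6, 1/6]].
W = T⁻¹B = [[-5/12, -1/12], [-1/6, 1/6]] · [[3, 9], [9, -21]] = [[-2, -2], [1, -5]].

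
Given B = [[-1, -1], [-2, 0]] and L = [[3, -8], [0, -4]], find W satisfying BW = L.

W = [[0, 2], [-3, 6]]

Left-multiplying both sides by B⁻¹ gives W = B⁻¹L.
det B = -2, so B⁻¹ = [[0, -1/2], [-1, 1/2]].
W = B⁻¹L = [[0, -1/2], [-1, 1/2]] · [[3, -8], [0, -4]] = [[0, 2], [-3, 6]].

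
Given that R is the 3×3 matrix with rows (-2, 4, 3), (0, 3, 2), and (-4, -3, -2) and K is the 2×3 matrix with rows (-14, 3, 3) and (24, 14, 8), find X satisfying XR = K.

X = [[3, -1, 2], [-4, 6, -4]]

Right-multiplying both sides by R⁻¹ gives X = KR⁻¹.
R has determinant 4; R⁻¹ = [[0, -1/4, -1/4], [-2, 4, 1], [3, -11/2, -3/2]].
X = KR⁻¹ = [[-14, 3, 3], [24, 14, 8]] · [[0, -1/4, -1/4], [-2, 4, 1], [3, -11/2, -3/2]] = [[3, -1, 2], [-4, 6, -4]].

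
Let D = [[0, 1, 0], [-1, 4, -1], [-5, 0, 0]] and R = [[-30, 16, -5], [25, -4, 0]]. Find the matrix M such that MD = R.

M = [[-4, 5, 5], [-4, 0, -5]]

Right-multiplying both sides by D⁻¹ gives M = RD⁻¹.
det D = 5; the adjugate gives D⁻¹ = [[0, 0, -1/5], [1, 0, 0], [4, -1, 1/5]].
M = RD⁻¹ = [[-30, 16, -5], [25, -4, 0]] · [[0, 0, -1/5], [1, 0, 0], [4, -1, 1/5]] = [[-4, 5, 5], [-4, 0, -5]].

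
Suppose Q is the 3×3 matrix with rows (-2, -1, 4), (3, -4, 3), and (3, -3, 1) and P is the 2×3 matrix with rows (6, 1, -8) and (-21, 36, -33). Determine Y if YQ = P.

Right-multiplying both sides by Q⁻¹ gives Y = PQ⁻¹.
det Q = -4; the adjugate gives Q⁻¹ = [[-5/4, 11/4, -13/4], [-3/2, 7/2, -9/2], [-3/4, 9/4, -11/4]].
Y = PQ⁻¹ = [[6, 1, -8], [-21, 36, -33]] · [[-5/4, 11/4, -13/4], [-3/2, 7/2, -9/2], [-3/4, 9/4, -11/4]] = [[-3, 2, -2], [-3, -6, -3]].

Y = [[-3, 2, -2], [-3, -6, -3]]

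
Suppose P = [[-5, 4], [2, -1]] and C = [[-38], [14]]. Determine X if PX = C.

X = [[6], [-2]]

Left-multiplying both sides by P⁻¹ gives X = P⁻¹C.
P has determinant -3; P⁻¹ = [[1/3, 4/3], [2/3, 5/3]].
X = P⁻¹C = [[1/3, 4/3], [2/3, 5/3]] · [[-38], [14]] = [[6], [-2]].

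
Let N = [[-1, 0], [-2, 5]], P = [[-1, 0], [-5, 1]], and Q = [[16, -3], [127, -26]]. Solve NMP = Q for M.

Isolating M: multiply by N⁻¹ from the left and P⁻¹ from the right, so M = N⁻¹QP⁻¹.
det N = -5, so N⁻¹ = [[-1, 0], [-2/5, 1/5]].
det P = -1; the adjugate gives P⁻¹ = [[-1, 0], [-5, 1]].
N⁻¹Q = [[-16, 3], [19, -4]].
M = (N⁻¹Q)P⁻¹ = [[1, 3], [1, -4]].

M = [[1, 3], [1, -4]]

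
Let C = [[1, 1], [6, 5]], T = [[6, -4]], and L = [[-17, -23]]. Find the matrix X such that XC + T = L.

XC = L − T = [[-23, -19]].
Since C sits to the right of X, X = (L − T)C⁻¹.
det C = -1, so C⁻¹ = [[-5, 1], [6, -1]].
X = (L − T)C⁻¹ = [[1, -4]].

X = [[1, -4]]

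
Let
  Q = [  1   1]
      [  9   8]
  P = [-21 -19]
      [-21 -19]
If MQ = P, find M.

M = [[-3, -2], [-3, -2]]

Since Q sits to the right of M, M = PQ⁻¹.
det Q = -1; the adjugate gives Q⁻¹ = [[-8, 1], [9, -1]].
M = PQ⁻¹ = [[-21, -19], [-21, -19]] · [[-8, 1], [9, -1]] = [[-3, -2], [-3, -2]].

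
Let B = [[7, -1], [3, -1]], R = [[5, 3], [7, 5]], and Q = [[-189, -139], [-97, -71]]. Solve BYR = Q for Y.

Y = [[1, -4], [0, 4]]

Left-multiply by B⁻¹ and right-multiply by R⁻¹: Y = B⁻¹QR⁻¹.
det B = -4, so B⁻¹ = [[1/4, -1/4], [3/4, -7/4]].
det R = 4; the adjugate gives R⁻¹ = [[5/4, -3/4], [-7/4, 5/4]].
B⁻¹Q = [[-23, -17], [28, 20]].
Y = (B⁻¹Q)R⁻¹ = [[1, -4], [0, 4]].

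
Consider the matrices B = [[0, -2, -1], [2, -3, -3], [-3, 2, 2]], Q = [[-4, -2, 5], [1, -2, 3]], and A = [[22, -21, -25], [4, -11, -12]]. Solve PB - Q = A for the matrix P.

PB = A + Q = [[18, -23, -20], [5, -13, -9]].
B is on the right of P, so right-multiply by B⁻¹: P = (A + Q)B⁻¹.
B has determinant -5; B⁻¹ = [[0, -2/5, -3/5], [-1, 3/5, 2/5], [1, -6/5, -4/5]].
P = (A + Q)B⁻¹ = [[3, 3, -4], [4, 1, -1]].

P = [[3, 3, -4], [4, 1, -1]]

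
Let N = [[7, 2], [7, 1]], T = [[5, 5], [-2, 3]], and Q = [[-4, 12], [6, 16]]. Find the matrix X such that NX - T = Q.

NX = Q + T = [[1, 17], [4, 19]].
N is on the left of X, so left-multiply by N⁻¹: X = N⁻¹(Q + T).
det N = -7; the adjugate gives N⁻¹ = [[-1/7, 2/7], [1, -1]].
X = N⁻¹(Q + T) = [[1, 3], [-3, -2]].

X = [[1, 3], [-3, -2]]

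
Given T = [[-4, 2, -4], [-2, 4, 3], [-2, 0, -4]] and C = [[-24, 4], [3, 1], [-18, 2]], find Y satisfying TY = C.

Left-multiplying both sides by T⁻¹ gives Y = T⁻¹C.
det T = 4, so T⁻¹ = [[-4, 2, 11/2], [-7/2, 2, 5], [2, -1, -3]].
Y = T⁻¹C = [[-4, 2, 11/2], [-7/2, 2, 5], [2, -1, -3]] · [[-24, 4], [3, 1], [-18, 2]] = [[3, -3], [0, -2], [3, 1]].

Y = [[3, -3], [0, -2], [3, 1]]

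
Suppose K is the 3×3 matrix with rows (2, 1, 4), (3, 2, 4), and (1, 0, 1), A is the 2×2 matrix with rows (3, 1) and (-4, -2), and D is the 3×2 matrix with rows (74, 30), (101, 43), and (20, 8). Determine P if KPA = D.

P = K⁻¹DA⁻¹ (apply K⁻¹ on the left and A⁻¹ on the right).
det K = -3, so K⁻¹ = [[-2/3, 1/3, 4/3], [-1/3, 2/3, -4/3], [2/3, -1/3, -1/3]].
det A = -2, so A⁻¹ = [[1, 1/2], [-2, -3/2]].
K⁻¹D = [[11, 5], [16, 8], [9, 3]].
P = (K⁻¹D)A⁻¹ = [[1, -2], [0, -4], [3, 0]].

P = [[1, -2], [0, -4], [3, 0]]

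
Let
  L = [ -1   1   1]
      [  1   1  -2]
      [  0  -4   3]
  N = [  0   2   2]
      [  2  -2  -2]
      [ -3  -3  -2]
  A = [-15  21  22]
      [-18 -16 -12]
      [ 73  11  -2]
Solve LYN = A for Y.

Y = [[2, 0, -3], [3, -5, 1], [5, -1, -3]]

Left-multiply by L⁻¹ and right-multiply by N⁻¹: Y = L⁻¹AN⁻¹.
det L = -2; the adjugate gives L⁻¹ = [[5/2, 7/2, 3/2], [3/2, 3/2, 1/2], [2, 2, 1]].
N has determinant -4; N⁻¹ = [[1/2, 1/2, 0], [-5/2, -3/2, -1], [3, 3/2, 1]].
L⁻¹A = [[9, 13, 10], [-13, 13, 14], [7, 21, 18]].
Y = (L⁻¹A)N⁻¹ = [[2, 0, -3], [3, -5, 1], [5, -1, -3]].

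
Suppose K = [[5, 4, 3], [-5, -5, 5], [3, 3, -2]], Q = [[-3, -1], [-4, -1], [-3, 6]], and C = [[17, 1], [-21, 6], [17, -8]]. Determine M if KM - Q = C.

KM = C + Q = [[14, 0], [-25, 5], [14, -2]].
K is on the left of M, so left-multiply by K⁻¹: M = K⁻¹(C + Q).
det K = -5; the adjugate gives K⁻¹ = [[1, -17/5, -7], [-1, 19/5, 8], [0, 3/5, 1]].
M = K⁻¹(C + Q) = [[1, -3], [3, 3], [-1, 1]].

M = [[1, -3], [3, 3], [-1, 1]]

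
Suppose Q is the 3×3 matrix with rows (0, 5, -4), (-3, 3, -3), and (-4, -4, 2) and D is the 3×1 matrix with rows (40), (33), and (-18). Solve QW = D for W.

Since Q multiplies W on the left, W = Q⁻¹D.
Q has determinant -6; Q⁻¹ = [[1, -1, 1/2], [-3, 8/3, -2], [-4, 10/3, -5/2]].
W = Q⁻¹D = [[1, -1, 1/2], [-3, 8/3, -2], [-4, 10/3, -5/2]] · [[40], [33], [-18]] = [[-2], [4], [-5]].

W = [[-2], [4], [-5]]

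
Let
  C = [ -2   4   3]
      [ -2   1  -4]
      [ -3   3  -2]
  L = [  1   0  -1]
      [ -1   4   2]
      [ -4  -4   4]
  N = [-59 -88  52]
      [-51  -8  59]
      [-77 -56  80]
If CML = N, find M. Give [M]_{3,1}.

0

Isolating M: multiply by C⁻¹ from the left and L⁻¹ from the right, so M = C⁻¹NL⁻¹.
det C = 3, so C⁻¹ = [[10/3, 17/3, -19/3], [8/3, 13/3, -14/3], [-1, -2, 2]].
L has determinant 4; L⁻¹ = [[6, 1, 1], [-1, 0, -1/4], [5, 1, 1]].
C⁻¹N = [[2, 16, 1], [-19, -8, 21], [7, -8, -10]].
M = (C⁻¹N)L⁻¹ = [[1, 3, -1], [-1, 2, 4], [0, -3, -1]].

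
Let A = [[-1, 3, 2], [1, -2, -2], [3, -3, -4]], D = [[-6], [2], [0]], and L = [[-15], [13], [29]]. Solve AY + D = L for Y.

Y = [[5], [2], [-5]]

AY = L − D = [[-9], [11], [29]].
A is on the left of Y, so left-multiply by A⁻¹: Y = A⁻¹(L − D).
det A = -2, so A⁻¹ = [[-1, -3, 1], [1, 1, 0], [-3/2, -3, 1/2]].
Y = A⁻¹(L − D) = [[5], [2], [-5]].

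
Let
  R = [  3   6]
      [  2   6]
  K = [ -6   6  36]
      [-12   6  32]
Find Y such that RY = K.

Y = [[6, 0, 4], [-4, 1, 4]]

Left-multiplying both sides by R⁻¹ gives Y = R⁻¹K.
det R = 6, so R⁻¹ = [[1, -1], [-1/3, 1/2]].
Y = R⁻¹K = [[1, -1], [-1/3, 1/2]] · [[-6, 6, 36], [-12, 6, 32]] = [[6, 0, 4], [-4, 1, 4]].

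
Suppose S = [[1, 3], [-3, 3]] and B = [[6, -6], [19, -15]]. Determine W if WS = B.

W = [[0, -2], [1, -6]]

Right-multiplying both sides by S⁻¹ gives W = BS⁻¹.
det S = 12; the adjugate gives S⁻¹ = [[1/4, -1/4], [1/4, 1/12]].
W = BS⁻¹ = [[6, -6], [19, -15]] · [[1/4, -1/4], [1/4, 1/12]] = [[0, -2], [1, -6]].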